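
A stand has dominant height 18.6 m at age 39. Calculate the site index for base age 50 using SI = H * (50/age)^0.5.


50/39 = 1.28205
(1.28205)^0.5 = 1.13228
SI = 18.6 * 1.13228 = 21.0604 ≈ 21.1 m

21.1 m


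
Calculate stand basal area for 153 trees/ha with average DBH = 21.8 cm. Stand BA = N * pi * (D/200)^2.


(D/200)^2 = (21.8/200)^2 = 0.109^2 = 0.011881
Individual BA = 3.141593 * 0.011881 = 0.0373253 m^2
Stand BA = 153 * 0.0373253 = 5.71077 ≈ 5.71 m^2/ha

5.71 m^2/ha


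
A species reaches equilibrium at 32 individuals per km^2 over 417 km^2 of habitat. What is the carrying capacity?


K = 32 * 417 = 13344 individuals

13344 individuals


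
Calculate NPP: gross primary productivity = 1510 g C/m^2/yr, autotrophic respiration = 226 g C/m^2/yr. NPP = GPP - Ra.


NPP = GPP - Ra = 1510 - 226 = 1284 g C/m^2/yr

1284 g C/m^2/yr


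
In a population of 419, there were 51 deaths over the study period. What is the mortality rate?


Mortality rate = 51 / 419 = 0.121718 ≈ 0.1217

0.1217


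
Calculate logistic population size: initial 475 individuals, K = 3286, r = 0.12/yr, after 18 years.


(K - N0)/N0 = (3286 - 475)/475 = 2811/475 = 5.91789
r*t = 0.12 * 18 = 2.16; exp(-2.16) = 0.115325
5.91789 * 0.115325 = 0.682481
1 + 0.682481 = 1.68248
N = 3286 / 1.68248 = 1953.07 ≈ 1953

1953


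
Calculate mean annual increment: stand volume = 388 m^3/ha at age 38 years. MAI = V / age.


MAI = 388 / 38 = 10.2105 ≈ 10.21 m^3/ha/yr

10.21 m^3/ha/yr


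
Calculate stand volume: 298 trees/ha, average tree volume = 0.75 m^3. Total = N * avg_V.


V_stand = 298 * 0.75 = 223.5 m^3/ha

223.5 m^3/ha


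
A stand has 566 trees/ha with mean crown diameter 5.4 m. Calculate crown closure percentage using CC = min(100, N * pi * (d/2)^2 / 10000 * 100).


(d/2)^2 = (5.4/2)^2 = 2.7^2 = 7.29
Crown area = 3.141593 * 7.29 = 22.9022 m^2
N * area / 10000 * 100 = 566 * 22.9022 / 10000 * 100 = 129.626
CC = min(100, 129.626) = 100%

100%


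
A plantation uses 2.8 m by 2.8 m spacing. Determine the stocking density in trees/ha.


N = 10000 / 2.8^2 = 10000 / 7.84 = 1275.51 ≈ 1276 trees/ha

1276 trees/ha


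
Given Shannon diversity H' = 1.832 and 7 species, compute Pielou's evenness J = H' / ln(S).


ln(7) = 1.94591
J = H' / ln(S) = 1.832 / 1.94591 = 0.941462 ≈ 0.9415

0.9415


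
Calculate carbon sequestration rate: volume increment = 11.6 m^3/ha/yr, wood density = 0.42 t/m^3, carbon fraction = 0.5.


C = 11.6 * 0.42 * 0.5 = 2.436 ≈ 2.44 t C/ha/yr

2.44 t C/ha/yr


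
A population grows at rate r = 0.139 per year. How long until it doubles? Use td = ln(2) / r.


td = ln(2) / 0.139 = 0.693147 / 0.139 = 4.98667 ≈ 5.0 years

5.0 years


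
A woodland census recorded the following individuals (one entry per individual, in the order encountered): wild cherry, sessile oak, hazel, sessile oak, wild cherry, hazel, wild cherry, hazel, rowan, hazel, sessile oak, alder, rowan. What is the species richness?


Total individuals logged = 13
Distinct species (count of individuals): wild cherry (3), sessile oak (3), hazel (4), rowan (2), alder (1)
Species richness = number of distinct species = 5

5


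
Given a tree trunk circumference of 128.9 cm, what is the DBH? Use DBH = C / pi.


DBH = C / pi = 128.9 / 3.141593 = 41.0301 ≈ 41.03 cm

41.03 cm


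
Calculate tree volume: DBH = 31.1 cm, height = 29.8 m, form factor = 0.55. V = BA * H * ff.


(D/200)^2 = (31.1/200)^2 = 0.1555^2 = 0.02418025
BA = 3.141593 * 0.02418025 = 0.0759645 m^2
V = 0.0759645 * 29.8 * 0.55 = 1.24506 ≈ 1.245 m^3

1.245 m^3


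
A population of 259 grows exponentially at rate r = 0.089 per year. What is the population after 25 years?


r*t = 0.089 * 25 = 2.225
exp(2.225) = 9.25348
N = 259 * 9.25348 = 2396.65 ≈ 2397

2397


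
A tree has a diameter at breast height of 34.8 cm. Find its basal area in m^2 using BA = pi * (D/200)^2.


D/200 = 34.8/200 = 0.174 m
(D/200)^2 = 0.174^2 = 0.030276
BA = 3.141593 * 0.030276 = 0.0951149 ≈ 0.0951 m^2

0.0951 m^2


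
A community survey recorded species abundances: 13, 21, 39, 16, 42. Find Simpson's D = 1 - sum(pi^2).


Total N = 13 + 21 + 39 + 16 + 42 = 131
Per-species terms:
  p = 13/131 = 0.099237; p^2 = 0.099237^2 = 0.009848
  p = 21/131 = 0.160305; p^2 = 0.160305^2 = 0.025698
  p = 39/131 = 0.297710; p^2 = 0.297710^2 = 0.088631
  p = 16/131 = 0.122137; p^2 = 0.122137^2 = 0.014917
  p = 42/131 = 0.320611; p^2 = 0.320611^2 = 0.102791
sum(p^2) = 0.009848 + 0.025698 + 0.088631 + 0.014917 + 0.102791 = 0.241885
D = 1 - 0.241885 = 0.758115 ≈ 0.7581

0.7581


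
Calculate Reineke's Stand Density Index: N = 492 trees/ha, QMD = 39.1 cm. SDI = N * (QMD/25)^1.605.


QMD/25 = 39.1/25 = 1.564
(1.564)^1.605 = exp(1.605 * ln(1.564)) = exp(1.605 * 0.447247) = exp(0.717831) = 2.04998
SDI = 492 * 2.04998 = 1008.59 ≈ 1009

1009


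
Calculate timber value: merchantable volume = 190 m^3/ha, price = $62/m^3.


Value = 190 * 62 = $11780/ha

$11780/ha


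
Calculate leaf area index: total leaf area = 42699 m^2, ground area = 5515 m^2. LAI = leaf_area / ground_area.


LAI = 42699 / 5515 = 7.7423 ≈ 7.74

7.74


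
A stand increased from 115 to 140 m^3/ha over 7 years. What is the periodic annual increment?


PAI = (V2 - V1) / period = (140 - 115) / 7 = 25 / 7 = 3.5714 ≈ 3.57 m^3/ha/yr

3.57 m^3/ha/yr


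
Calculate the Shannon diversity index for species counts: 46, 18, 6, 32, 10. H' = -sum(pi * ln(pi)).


Total N = 46 + 18 + 6 + 32 + 10 = 112
Per-species terms:
  p = 46/112 = 0.410714; ln(p) = -0.889858; p*ln(p) = 0.410714 * (-0.889858) = -0.365477
  p = 18/112 = 0.160714; ln(p) = -1.828129; p*ln(p) = 0.160714 * (-1.828129) = -0.293806
  p = 6/112 = 0.053571; ln(p) = -2.926747; p*ln(p) = 0.053571 * (-2.926747) = -0.156789
  p = 32/112 = 0.285714; ln(p) = -1.252764; p*ln(p) = 0.285714 * (-1.252764) = -0.357932
  p = 10/112 = 0.089286; ln(p) = -2.415911; p*ln(p) = 0.089286 * (-2.415911) = -0.215707
sum(p*ln(p)) = (-0.365477) + (-0.293806) + (-0.156789) + (-0.357932) + (-0.215707) = -1.389711
H' = -(-1.389711) = 1.389711 ≈ 1.3897

1.3897


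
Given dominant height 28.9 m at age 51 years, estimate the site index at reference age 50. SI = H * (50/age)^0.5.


50/51 = 0.980392
(0.980392)^0.5 = 0.990147
SI = 28.9 * 0.990147 = 28.6152 ≈ 28.6 m

28.6 m


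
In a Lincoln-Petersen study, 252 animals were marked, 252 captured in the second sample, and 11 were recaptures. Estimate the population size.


N = M * C / R = 252 * 252 / 11 = 63504 / 11 = 5773.09 ≈ 5773

5773 individuals


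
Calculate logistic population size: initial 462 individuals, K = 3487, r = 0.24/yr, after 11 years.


(K - N0)/N0 = (3487 - 462)/462 = 3025/462 = 6.54762
r*t = 0.24 * 11 = 2.64; exp(-2.64) = 0.0713613
6.54762 * 0.0713613 = 0.467247
1 + 0.467247 = 1.46725
N = 3487 / 1.46725 = 2376.55 ≈ 2377

2377


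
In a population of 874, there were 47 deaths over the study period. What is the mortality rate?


Mortality rate = 47 / 874 = 0.053776 ≈ 0.0538

0.0538


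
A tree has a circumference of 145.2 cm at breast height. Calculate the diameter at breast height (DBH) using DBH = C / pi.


DBH = C / pi = 145.2 / 3.141593 = 46.2186 ≈ 46.22 cm

46.22 cm


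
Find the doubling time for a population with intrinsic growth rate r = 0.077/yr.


td = ln(2) / 0.077 = 0.693147 / 0.077 = 9.00191 ≈ 9.0 years

9.0 years


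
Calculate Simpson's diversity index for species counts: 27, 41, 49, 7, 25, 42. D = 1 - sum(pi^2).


Total N = 27 + 41 + 49 + 7 + 25 + 42 = 191
Per-species terms:
  p = 27/191 = 0.141361; p^2 = 0.141361^2 = 0.019983
  p = 41/191 = 0.214660; p^2 = 0.214660^2 = 0.046079
  p = 49/191 = 0.256545; p^2 = 0.256545^2 = 0.065815
  p = 7/191 = 0.036649; p^2 = 0.036649^2 = 0.001343
  p = 25/191 = 0.130890; p^2 = 0.130890^2 = 0.017132
  p = 42/191 = 0.219895; p^2 = 0.219895^2 = 0.048354
sum(p^2) = 0.019983 + 0.046079 + 0.065815 + 0.001343 + 0.017132 + 0.048354 = 0.198706
D = 1 - 0.198706 = 0.801294 ≈ 0.8013

0.8013


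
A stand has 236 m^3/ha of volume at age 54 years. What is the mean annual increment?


MAI = 236 / 54 = 4.3704 ≈ 4.37 m^3/ha/yr

4.37 m^3/ha/yr


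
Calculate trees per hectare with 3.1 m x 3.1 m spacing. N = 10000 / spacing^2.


N = 10000 / 3.1^2 = 10000 / 9.61 = 1040.58 ≈ 1041 trees/ha

1041 trees/ha


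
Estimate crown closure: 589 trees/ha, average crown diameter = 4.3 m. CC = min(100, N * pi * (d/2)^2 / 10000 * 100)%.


(d/2)^2 = (4.3/2)^2 = 2.15^2 = 4.6225
Crown area = 3.141593 * 4.6225 = 14.5220 m^2
N * area / 10000 * 100 = 589 * 14.5220 / 10000 * 100 = 85.5346
CC = min(100, 85.5346) = 85.5346 ≈ 85.5%

85.5%


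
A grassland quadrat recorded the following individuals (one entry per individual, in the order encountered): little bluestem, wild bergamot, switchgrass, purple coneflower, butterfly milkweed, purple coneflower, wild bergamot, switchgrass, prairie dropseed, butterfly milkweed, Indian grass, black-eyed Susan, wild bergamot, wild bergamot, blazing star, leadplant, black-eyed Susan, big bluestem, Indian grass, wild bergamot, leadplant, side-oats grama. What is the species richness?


Total individuals logged = 22
Distinct species (count of individuals): little bluestem (1), wild bergamot (5), switchgrass (2), purple coneflower (2), butterfly milkweed (2), prairie dropseed (1), Indian grass (2), black-eyed Susan (2), blazing star (1), leadplant (2), big bluestem (1), side-oats grama (1)
Species richness = number of distinct species = 12

12


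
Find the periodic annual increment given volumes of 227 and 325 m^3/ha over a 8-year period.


PAI = (V2 - V1) / period = (325 - 227) / 8 = 98 / 8 = 12.25 m^3/ha/yr

12.25 m^3/ha/yr


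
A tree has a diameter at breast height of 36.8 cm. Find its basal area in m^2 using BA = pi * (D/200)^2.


D/200 = 36.8/200 = 0.184 m
(D/200)^2 = 0.184^2 = 0.033856
BA = 3.141593 * 0.033856 = 0.106362 ≈ 0.1064 m^2

0.1064 m^2


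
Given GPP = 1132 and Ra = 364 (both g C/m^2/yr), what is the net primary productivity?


NPP = GPP - Ra = 1132 - 364 = 768 g C/m^2/yr

768 g C/m^2/yr


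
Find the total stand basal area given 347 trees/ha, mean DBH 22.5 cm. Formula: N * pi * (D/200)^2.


(D/200)^2 = (22.5/200)^2 = 0.1125^2 = 0.01265625
Individual BA = 3.141593 * 0.01265625 = 0.0397608 m^2
Stand BA = 347 * 0.0397608 = 13.7970 ≈ 13.80 m^2/ha

13.80 m^2/ha


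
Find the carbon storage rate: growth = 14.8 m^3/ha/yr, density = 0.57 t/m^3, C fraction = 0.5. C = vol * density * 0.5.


C = 14.8 * 0.57 * 0.5 = 4.218 ≈ 4.22 t C/ha/yr

4.22 t C/ha/yr


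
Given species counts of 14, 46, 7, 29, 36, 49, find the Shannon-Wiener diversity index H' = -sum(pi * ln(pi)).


Total N = 14 + 46 + 7 + 29 + 36 + 49 = 181
Per-species terms:
  p = 14/181 = 0.077348; ln(p) = -2.559441; p*ln(p) = 0.077348 * (-2.559441) = -0.197968
  p = 46/181 = 0.254144; ln(p) = -1.369854; p*ln(p) = 0.254144 * (-1.369854) = -0.348140
  p = 7/181 = 0.038674; ln(p) = -3.252588; p*ln(p) = 0.038674 * (-3.252588) = -0.125791
  p = 29/181 = 0.160221; ln(p) = -1.831201; p*ln(p) = 0.160221 * (-1.831201) = -0.293397
  p = 36/181 = 0.198895; ln(p) = -1.614978; p*ln(p) = 0.198895 * (-1.614978) = -0.321211
  p = 49/181 = 0.270718; ln(p) = -1.306678; p*ln(p) = 0.270718 * (-1.306678) = -0.353741
sum(p*ln(p)) = (-0.197968) + (-0.348140) + (-0.125791) + (-0.293397) + (-0.321211) + (-0.353741) = -1.640248
H' = -(-1.640248) = 1.640248 ≈ 1.6402

1.6402


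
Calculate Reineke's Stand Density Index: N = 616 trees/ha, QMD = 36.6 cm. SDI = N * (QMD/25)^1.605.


QMD/25 = 36.6/25 = 1.464
(1.464)^1.605 = exp(1.605 * ln(1.464)) = exp(1.605 * 0.381172) = exp(0.611781) = 1.84371
SDI = 616 * 1.84371 = 1135.73 ≈ 1136

1136


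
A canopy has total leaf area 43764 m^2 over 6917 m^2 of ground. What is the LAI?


LAI = 43764 / 6917 = 6.3270 ≈ 6.33

6.33


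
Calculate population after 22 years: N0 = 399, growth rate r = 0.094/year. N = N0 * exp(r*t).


r*t = 0.094 * 22 = 2.068
exp(2.068) = 7.90899
N = 399 * 7.90899 = 3155.69 ≈ 3156

3156


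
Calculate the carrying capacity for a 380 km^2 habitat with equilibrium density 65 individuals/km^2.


K = 65 * 380 = 24700 individuals

24700 individuals


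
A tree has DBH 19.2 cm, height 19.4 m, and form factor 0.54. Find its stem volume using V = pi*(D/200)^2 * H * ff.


(D/200)^2 = (19.2/200)^2 = 0.096^2 = 0.009216
BA = 3.141593 * 0.009216 = 0.0289529 m^2
V = 0.0289529 * 19.4 * 0.54 = 0.303311 ≈ 0.303 m^3

0.303 m^3


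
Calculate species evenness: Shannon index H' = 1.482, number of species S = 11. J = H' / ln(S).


ln(11) = 2.39790
J = H' / ln(S) = 1.482 / 2.39790 = 0.618041 ≈ 0.6180

0.6180


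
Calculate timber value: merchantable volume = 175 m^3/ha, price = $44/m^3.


Value = 175 * 44 = $7700/ha

$7700/ha


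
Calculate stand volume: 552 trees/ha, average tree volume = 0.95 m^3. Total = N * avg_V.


V_stand = 552 * 0.95 = 524.4 m^3/ha

524.4 m^3/ha


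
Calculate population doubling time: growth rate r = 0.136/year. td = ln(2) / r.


td = ln(2) / 0.136 = 0.693147 / 0.136 = 5.09667 ≈ 5.1 years

5.1 years


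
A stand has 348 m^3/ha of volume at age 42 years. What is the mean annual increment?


MAI = 348 / 42 = 8.2857 ≈ 8.29 m^3/ha/yr

8.29 m^3/ha/yr


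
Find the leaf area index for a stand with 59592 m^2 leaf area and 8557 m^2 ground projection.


LAI = 59592 / 8557 = 6.9641 ≈ 6.96

6.96


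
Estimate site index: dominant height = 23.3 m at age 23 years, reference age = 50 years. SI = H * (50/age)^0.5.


50/23 = 2.17391
(2.17391)^0.5 = 1.47442
SI = 23.3 * 1.47442 = 34.3540 ≈ 34.4 m

34.4 m


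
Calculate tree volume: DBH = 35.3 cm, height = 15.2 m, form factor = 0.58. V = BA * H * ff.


(D/200)^2 = (35.3/200)^2 = 0.1765^2 = 0.03115225
BA = 3.141593 * 0.03115225 = 0.0978677 m^2
V = 0.0978677 * 15.2 * 0.58 = 0.862802 ≈ 0.863 m^3

0.863 m^3


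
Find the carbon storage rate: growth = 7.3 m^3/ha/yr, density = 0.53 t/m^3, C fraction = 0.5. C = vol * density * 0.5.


C = 7.3 * 0.53 * 0.5 = 1.9345 ≈ 1.93 t C/ha/yr

1.93 t C/ha/yr


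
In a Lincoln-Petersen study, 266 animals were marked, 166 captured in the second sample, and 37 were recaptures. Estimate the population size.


N = M * C / R = 266 * 166 / 37 = 44156 / 37 = 1193.41 ≈ 1193

1193 individuals


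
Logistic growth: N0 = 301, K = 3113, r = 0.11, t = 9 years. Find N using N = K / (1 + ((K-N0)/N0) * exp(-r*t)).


(K - N0)/N0 = (3113 - 301)/301 = 2812/301 = 9.34219
r*t = 0.11 * 9 = 0.99; exp(-0.99) = 0.371577
9.34219 * 0.371577 = 3.47134
1 + 3.47134 = 4.47134
N = 3113 / 4.47134 = 696.212 ≈ 696

696


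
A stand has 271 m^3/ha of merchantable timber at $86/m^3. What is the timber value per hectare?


Value = 271 * 86 = $23306/ha

$23306/ha


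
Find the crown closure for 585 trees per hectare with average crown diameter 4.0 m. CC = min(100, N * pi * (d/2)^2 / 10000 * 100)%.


(d/2)^2 = (4.0/2)^2 = 2^2 = 4
Crown area = 3.141593 * 4 = 12.5664 m^2
N * area / 10000 * 100 = 585 * 12.5664 / 10000 * 100 = 73.5134
CC = min(100, 73.5134) = 73.5134 ≈ 73.5%

73.5%


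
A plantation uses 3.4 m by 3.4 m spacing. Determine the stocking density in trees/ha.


N = 10000 / 3.4^2 = 10000 / 11.56 = 865.052 ≈ 865 trees/ha

865 trees/ha


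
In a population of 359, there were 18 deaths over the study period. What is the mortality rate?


Mortality rate = 18 / 359 = 0.050139 ≈ 0.0501

0.0501


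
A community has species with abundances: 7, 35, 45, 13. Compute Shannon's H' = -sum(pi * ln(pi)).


Total N = 7 + 35 + 45 + 13 = 100
Per-species terms:
  p = 7/100 = 0.070000; ln(p) = -2.659260; p*ln(p) = 0.070000 * (-2.659260) = -0.186148
  p = 35/100 = 0.350000; ln(p) = -1.049822; p*ln(p) = 0.350000 * (-1.049822) = -0.367438
  p = 45/100 = 0.450000; ln(p) = -0.798508; p*ln(p) = 0.450000 * (-0.798508) = -0.359329
  p = 13/100 = 0.130000; ln(p) = -2.040221; p*ln(p) = 0.130000 * (-2.040221) = -0.265229
sum(p*ln(p)) = (-0.186148) + (-0.367438) + (-0.359329) + (-0.265229) = -1.178144
H' = -(-1.178144) = 1.178144 ≈ 1.1781

1.1781


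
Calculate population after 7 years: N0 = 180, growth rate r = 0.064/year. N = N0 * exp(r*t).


r*t = 0.064 * 7 = 0.448
exp(0.448) = 1.56518
N = 180 * 1.56518 = 281.732 ≈ 282

282


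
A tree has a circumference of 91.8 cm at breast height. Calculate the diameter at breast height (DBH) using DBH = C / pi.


DBH = C / pi = 91.8 / 3.141593 = 29.2208 ≈ 29.22 cm

29.22 cm


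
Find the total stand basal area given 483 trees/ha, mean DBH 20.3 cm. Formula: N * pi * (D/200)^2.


(D/200)^2 = (20.3/200)^2 = 0.1015^2 = 0.01030225
Individual BA = 3.141593 * 0.01030225 = 0.0323655 m^2
Stand BA = 483 * 0.0323655 = 15.6325 ≈ 15.63 m^2/ha

15.63 m^2/ha


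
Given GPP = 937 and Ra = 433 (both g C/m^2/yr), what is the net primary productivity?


NPP = GPP - Ra = 937 - 433 = 504 g C/m^2/yr

504 g C/m^2/yr


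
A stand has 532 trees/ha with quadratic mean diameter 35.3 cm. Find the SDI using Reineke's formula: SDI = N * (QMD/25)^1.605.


QMD/25 = 35.3/25 = 1.412
(1.412)^1.605 = exp(1.605 * ln(1.412)) = exp(1.605 * 0.345007) = exp(0.553736) = 1.73974
SDI = 532 * 1.73974 = 925.542 ≈ 926

926


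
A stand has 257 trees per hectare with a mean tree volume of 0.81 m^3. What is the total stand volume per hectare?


V_stand = 257 * 0.81 = 208.17 ≈ 208.2 m^3/ha

208.2 m^3/ha


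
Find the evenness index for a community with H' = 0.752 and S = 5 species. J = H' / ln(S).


ln(5) = 1.60944
J = H' / ln(S) = 0.752 / 1.60944 = 0.467243 ≈ 0.4672

0.4672


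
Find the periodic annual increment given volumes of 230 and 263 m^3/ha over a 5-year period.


PAI = (V2 - V1) / period = (263 - 230) / 5 = 33 / 5 = 6.60 m^3/ha/yr

6.60 m^3/ha/yr


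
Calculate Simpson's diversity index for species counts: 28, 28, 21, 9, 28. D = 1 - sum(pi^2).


Total N = 28 + 28 + 21 + 9 + 28 = 114
Per-species terms:
  p = 28/114 = 0.245614; p^2 = 0.245614^2 = 0.060326
  p = 28/114 = 0.245614; p^2 = 0.245614^2 = 0.060326
  p = 21/114 = 0.184211; p^2 = 0.184211^2 = 0.033934
  p = 9/114 = 0.078947; p^2 = 0.078947^2 = 0.006233
  p = 28/114 = 0.245614; p^2 = 0.245614^2 = 0.060326
sum(p^2) = 0.060326 + 0.060326 + 0.033934 + 0.006233 + 0.060326 = 0.221145
D = 1 - 0.221145 = 0.778855 ≈ 0.7789

0.7789


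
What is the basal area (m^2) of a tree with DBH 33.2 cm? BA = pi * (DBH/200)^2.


D/200 = 33.2/200 = 0.166 m
(D/200)^2 = 0.166^2 = 0.027556
BA = 3.141593 * 0.027556 = 0.0865697 ≈ 0.0866 m^2

0.0866 m^2


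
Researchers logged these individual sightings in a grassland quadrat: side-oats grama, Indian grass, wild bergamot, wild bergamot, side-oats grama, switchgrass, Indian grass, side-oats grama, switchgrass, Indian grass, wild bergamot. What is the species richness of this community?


Total individuals logged = 11
Distinct species (count of individuals): side-oats grama (3), Indian grass (3), wild bergamot (3), switchgrass (2)
Species richness = number of distinct species = 4

4


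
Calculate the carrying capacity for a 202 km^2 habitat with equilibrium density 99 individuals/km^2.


K = 99 * 202 = 19998 individuals

19998 individuals


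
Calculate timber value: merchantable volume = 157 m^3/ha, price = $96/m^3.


Value = 157 * 96 = $15072/ha

$15072/ha


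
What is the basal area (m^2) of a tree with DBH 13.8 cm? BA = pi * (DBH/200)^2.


D/200 = 13.8/200 = 0.069 m
(D/200)^2 = 0.069^2 = 0.004761
BA = 3.141593 * 0.004761 = 0.0149571 ≈ 0.0150 m^2

0.0150 m^2


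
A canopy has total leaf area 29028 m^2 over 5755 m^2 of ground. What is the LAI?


LAI = 29028 / 5755 = 5.0440 ≈ 5.04

5.04


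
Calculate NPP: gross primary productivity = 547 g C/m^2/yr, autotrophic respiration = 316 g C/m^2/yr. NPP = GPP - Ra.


NPP = GPP - Ra = 547 - 316 = 231 g C/m^2/yr

231 g C/m^2/yr


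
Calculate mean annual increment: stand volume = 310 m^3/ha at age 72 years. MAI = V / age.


MAI = 310 / 72 = 4.3056 ≈ 4.31 m^3/ha/yr

4.31 m^3/ha/yr


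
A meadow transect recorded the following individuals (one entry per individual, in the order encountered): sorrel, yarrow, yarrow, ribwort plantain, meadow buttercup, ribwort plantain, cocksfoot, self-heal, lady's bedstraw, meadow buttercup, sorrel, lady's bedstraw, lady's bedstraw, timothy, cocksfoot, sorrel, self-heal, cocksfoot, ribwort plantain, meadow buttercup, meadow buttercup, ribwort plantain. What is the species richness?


Total individuals logged = 22
Distinct species (count of individuals): sorrel (3), yarrow (2), ribwort plantain (4), meadow buttercup (4), cocksfoot (3), self-heal (2), lady's bedstraw (3), timothy (1)
Species richness = number of distinct species = 8

8


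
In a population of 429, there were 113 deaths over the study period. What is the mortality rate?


Mortality rate = 113 / 429 = 0.263403 ≈ 0.2634

0.2634


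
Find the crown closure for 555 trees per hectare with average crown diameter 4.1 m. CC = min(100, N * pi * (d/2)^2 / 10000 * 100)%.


(d/2)^2 = (4.1/2)^2 = 2.05^2 = 4.2025
Crown area = 3.141593 * 4.2025 = 13.2025 m^2
N * area / 10000 * 100 = 555 * 13.2025 / 10000 * 100 = 73.2739
CC = min(100, 73.2739) = 73.2739 ≈ 73.3%

73.3%


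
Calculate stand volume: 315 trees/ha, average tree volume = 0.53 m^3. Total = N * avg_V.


V_stand = 315 * 0.53 = 166.95 ≈ 167.0 m^3/ha

167.0 m^3/ha


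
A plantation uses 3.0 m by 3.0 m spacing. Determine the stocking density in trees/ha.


N = 10000 / 3.0^2 = 10000 / 9 = 1111.11 ≈ 1111 trees/ha

1111 trees/ha


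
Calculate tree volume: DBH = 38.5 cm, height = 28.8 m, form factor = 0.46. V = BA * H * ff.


(D/200)^2 = (38.5/200)^2 = 0.1925^2 = 0.03705625
BA = 3.141593 * 0.03705625 = 0.116416 m^2
V = 0.116416 * 28.8 * 0.46 = 1.54228 ≈ 1.542 m^3

1.542 m^3


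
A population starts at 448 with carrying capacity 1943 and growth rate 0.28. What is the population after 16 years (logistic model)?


(K - N0)/N0 = (1943 - 448)/448 = 1495/448 = 3.33705
r*t = 0.28 * 16 = 4.48; exp(-4.48) = 0.0113334
3.33705 * 0.0113334 = 0.0378201
1 + 0.0378201 = 1.03782
N = 1943 / 1.03782 = 1872.19 ≈ 1872

1872


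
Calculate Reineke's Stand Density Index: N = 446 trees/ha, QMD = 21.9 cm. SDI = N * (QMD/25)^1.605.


QMD/25 = 21.9/25 = 0.876
(0.876)^1.605 = exp(1.605 * ln(0.876)) = exp(1.605 * (-0.132389)) = exp(-0.212484) = 0.808573
SDI = 446 * 0.808573 = 360.624 ≈ 361

361


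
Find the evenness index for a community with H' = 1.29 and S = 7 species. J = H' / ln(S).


ln(7) = 1.94591
J = H' / ln(S) = 1.29 / 1.94591 = 0.662929 ≈ 0.6629

0.6629


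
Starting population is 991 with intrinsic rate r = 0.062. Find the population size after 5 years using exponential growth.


r*t = 0.062 * 5 = 0.31
exp(0.31) = 1.36343
N = 991 * 1.36343 = 1351.16 ≈ 1351

1351


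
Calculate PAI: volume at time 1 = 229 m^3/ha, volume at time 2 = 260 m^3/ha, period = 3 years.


PAI = (V2 - V1) / period = (260 - 229) / 3 = 31 / 3 = 10.3333 ≈ 10.33 m^3/ha/yr

10.33 m^3/ha/yr


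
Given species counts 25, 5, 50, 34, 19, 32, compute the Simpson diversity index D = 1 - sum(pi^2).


Total N = 25 + 5 + 50 + 34 + 19 + 32 = 165
Per-species terms:
  p = 25/165 = 0.151515; p^2 = 0.151515^2 = 0.022957
  p = 5/165 = 0.030303; p^2 = 0.030303^2 = 0.000918
  p = 50/165 = 0.303030; p^2 = 0.303030^2 = 0.091827
  p = 34/165 = 0.206061; p^2 = 0.206061^2 = 0.042461
  p = 19/165 = 0.115152; p^2 = 0.115152^2 = 0.013260
  p = 32/165 = 0.193939; p^2 = 0.193939^2 = 0.037612
sum(p^2) = 0.022957 + 0.000918 + 0.091827 + 0.042461 + 0.013260 + 0.037612 = 0.209035
D = 1 - 0.209035 = 0.790965 ≈ 0.7910

0.7910


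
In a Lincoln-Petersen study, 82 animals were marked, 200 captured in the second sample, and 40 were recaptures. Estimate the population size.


N = M * C / R = 82 * 200 / 40 = 16400 / 40 = 410

410 individuals


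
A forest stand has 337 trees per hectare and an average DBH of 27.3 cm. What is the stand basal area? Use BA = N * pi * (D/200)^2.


(D/200)^2 = (27.3/200)^2 = 0.1365^2 = 0.01863225
Individual BA = 3.141593 * 0.01863225 = 0.0585349 m^2
Stand BA = 337 * 0.0585349 = 19.7263 ≈ 19.73 m^2/ha

19.73 m^2/ha


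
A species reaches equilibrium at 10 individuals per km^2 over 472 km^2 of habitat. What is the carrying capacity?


K = 10 * 472 = 4720 individuals

4720 individuals


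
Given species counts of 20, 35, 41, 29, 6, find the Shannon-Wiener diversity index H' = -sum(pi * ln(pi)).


Total N = 20 + 35 + 41 + 29 + 6 = 131
Per-species terms:
  p = 20/131 = 0.152672; ln(p) = -1.879463; p*ln(p) = 0.152672 * (-1.879463) = -0.286941
  p = 35/131 = 0.267176; ln(p) = -1.319848; p*ln(p) = 0.267176 * (-1.319848) = -0.352632
  p = 41/131 = 0.312977; ln(p) = -1.161626; p*ln(p) = 0.312977 * (-1.161626) = -0.363562
  p = 29/131 = 0.221374; ln(p) = -1.507902; p*ln(p) = 0.221374 * (-1.507902) = -0.333810
  p = 6/131 = 0.045802; ln(p) = -3.083428; p*ln(p) = 0.045802 * (-3.083428) = -0.141227
sum(p*ln(p)) = (-0.286941) + (-0.352632) + (-0.363562) + (-0.333810) + (-0.141227) = -1.478172
H' = -(-1.478172) = 1.478172 ≈ 1.4782

1.4782


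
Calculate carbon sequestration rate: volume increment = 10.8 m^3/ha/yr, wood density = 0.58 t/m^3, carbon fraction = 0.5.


C = 10.8 * 0.58 * 0.5 = 3.132 ≈ 3.13 t C/ha/yr

3.13 t C/ha/yr


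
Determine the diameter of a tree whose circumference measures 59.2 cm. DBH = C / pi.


DBH = C / pi = 59.2 / 3.141593 = 18.8439 ≈ 18.84 cm

18.84 cm


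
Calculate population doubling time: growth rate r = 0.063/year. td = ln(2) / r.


td = ln(2) / 0.063 = 0.693147 / 0.063 = 11.0023 ≈ 11.0 years

11.0 years


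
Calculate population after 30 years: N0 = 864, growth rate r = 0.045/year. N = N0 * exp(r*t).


r*t = 0.045 * 30 = 1.35
exp(1.35) = 3.85743
N = 864 * 3.85743 = 3332.82 ≈ 3333

3333


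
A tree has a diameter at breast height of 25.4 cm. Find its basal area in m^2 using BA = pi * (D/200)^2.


D/200 = 25.4/200 = 0.127 m
(D/200)^2 = 0.127^2 = 0.016129
BA = 3.141593 * 0.016129 = 0.0506708 ≈ 0.0507 m^2

0.0507 m^2


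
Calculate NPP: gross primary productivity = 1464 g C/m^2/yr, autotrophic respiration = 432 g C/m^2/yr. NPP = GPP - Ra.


NPP = GPP - Ra = 1464 - 432 = 1032 g C/m^2/yr

1032 g C/m^2/yr


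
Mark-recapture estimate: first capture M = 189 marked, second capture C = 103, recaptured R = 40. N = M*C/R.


N = M * C / R = 189 * 103 / 40 = 19467 / 40 = 486.68 ≈ 487

487 individuals


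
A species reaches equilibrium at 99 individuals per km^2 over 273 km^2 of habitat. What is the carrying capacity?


K = 99 * 273 = 27027 individuals

27027 individuals


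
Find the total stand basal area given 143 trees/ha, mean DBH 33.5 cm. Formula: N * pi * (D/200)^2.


(D/200)^2 = (33.5/200)^2 = 0.1675^2 = 0.02805625
Individual BA = 3.141593 * 0.02805625 = 0.0881413 m^2
Stand BA = 143 * 0.0881413 = 12.6042 ≈ 12.60 m^2/ha

12.60 m^2/ha


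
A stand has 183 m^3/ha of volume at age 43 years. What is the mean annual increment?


MAI = 183 / 43 = 4.2558 ≈ 4.26 m^3/ha/yr

4.26 m^3/ha/yr


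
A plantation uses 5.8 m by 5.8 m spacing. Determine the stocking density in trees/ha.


N = 10000 / 5.8^2 = 10000 / 33.64 = 297.265 ≈ 297 trees/ha

297 trees/ha


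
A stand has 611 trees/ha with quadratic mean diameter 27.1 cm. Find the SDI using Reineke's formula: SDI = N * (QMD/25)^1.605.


QMD/25 = 27.1/25 = 1.084
(1.084)^1.605 = exp(1.605 * ln(1.084)) = exp(1.605 * 0.0806579) = exp(0.129456) = 1.13821
SDI = 611 * 1.13821 = 695.446 ≈ 695

695


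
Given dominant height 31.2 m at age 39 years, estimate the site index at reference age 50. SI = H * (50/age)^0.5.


50/39 = 1.28205
(1.28205)^0.5 = 1.13228
SI = 31.2 * 1.13228 = 35.3271 ≈ 35.3 m

35.3 m


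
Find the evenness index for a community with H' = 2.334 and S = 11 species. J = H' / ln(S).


ln(11) = 2.39790
J = H' / ln(S) = 2.334 / 2.39790 = 0.973352 ≈ 0.9734

0.9734


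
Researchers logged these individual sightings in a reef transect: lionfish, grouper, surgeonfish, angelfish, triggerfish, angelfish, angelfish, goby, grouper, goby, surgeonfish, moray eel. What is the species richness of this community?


Total individuals logged = 12
Distinct species (count of individuals): lionfish (1), grouper (2), surgeonfish (2), angelfish (3), triggerfish (1), goby (2), moray eel (1)
Species richness = number of distinct species = 7

7


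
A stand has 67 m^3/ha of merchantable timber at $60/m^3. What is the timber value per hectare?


Value = 67 * 60 = $4020/ha

$4020/ha


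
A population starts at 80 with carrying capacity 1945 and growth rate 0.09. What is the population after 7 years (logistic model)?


(K - N0)/N0 = (1945 - 80)/80 = 1865/80 = 23.3125
r*t = 0.09 * 7 = 0.63; exp(-0.63) = 0.532592
23.3125 * 0.532592 = 12.4161
1 + 12.4161 = 13.4161
N = 1945 / 13.4161 = 144.975 ≈ 145

145


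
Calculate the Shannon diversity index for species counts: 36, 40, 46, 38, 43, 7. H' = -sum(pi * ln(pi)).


Total N = 36 + 40 + 46 + 38 + 43 + 7 = 210
Per-species terms:
  p = 36/210 = 0.171429; ln(p) = -1.763586; p*ln(p) = 0.171429 * (-1.763586) = -0.302330
  p = 40/210 = 0.190476; ln(p) = -1.658229; p*ln(p) = 0.190476 * (-1.658229) = -0.315853
  p = 46/210 = 0.219048; ln(p) = -1.518464; p*ln(p) = 0.219048 * (-1.518464) = -0.332617
  p = 38/210 = 0.180952; ln(p) = -1.709523; p*ln(p) = 0.180952 * (-1.709523) = -0.309342
  p = 43/210 = 0.204762; ln(p) = -1.585907; p*ln(p) = 0.204762 * (-1.585907) = -0.324733
  p = 7/210 = 0.033333; ln(p) = -3.401207; p*ln(p) = 0.033333 * (-3.401207) = -0.113372
sum(p*ln(p)) = (-0.302330) + (-0.315853) + (-0.332617) + (-0.309342) + (-0.324733) + (-0.113372) = -1.698247
H' = -(-1.698247) = 1.698247 ≈ 1.6982

1.6982


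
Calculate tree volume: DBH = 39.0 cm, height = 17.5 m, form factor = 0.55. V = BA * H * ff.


(D/200)^2 = (39.0/200)^2 = 0.195^2 = 0.038025
BA = 3.141593 * 0.038025 = 0.119459 m^2
V = 0.119459 * 17.5 * 0.55 = 1.14979 ≈ 1.150 m^3

1.150 m^3


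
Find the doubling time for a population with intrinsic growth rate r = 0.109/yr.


td = ln(2) / 0.109 = 0.693147 / 0.109 = 6.35915 ≈ 6.4 years

6.4 years


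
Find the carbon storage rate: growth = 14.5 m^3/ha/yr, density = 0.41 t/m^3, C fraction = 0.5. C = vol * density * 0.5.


C = 14.5 * 0.41 * 0.5 = 2.9725 ≈ 2.97 t C/ha/yr

2.97 t C/ha/yr


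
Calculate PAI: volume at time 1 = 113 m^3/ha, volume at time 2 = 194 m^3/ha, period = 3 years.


PAI = (V2 - V1) / period = (194 - 113) / 3 = 81 / 3 = 27.00 m^3/ha/yr

27.00 m^3/ha/yr


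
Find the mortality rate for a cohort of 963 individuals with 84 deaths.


Mortality rate = 84 / 963 = 0.087227 ≈ 0.0872

0.0872


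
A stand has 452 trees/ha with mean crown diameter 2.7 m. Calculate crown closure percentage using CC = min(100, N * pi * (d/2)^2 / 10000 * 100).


(d/2)^2 = (2.7/2)^2 = 1.35^2 = 1.8225
Crown area = 3.141593 * 1.8225 = 5.72555 m^2
N * area / 10000 * 100 = 452 * 5.72555 / 10000 * 100 = 25.8795
CC = min(100, 25.8795) = 25.8795 ≈ 25.9%

25.9%


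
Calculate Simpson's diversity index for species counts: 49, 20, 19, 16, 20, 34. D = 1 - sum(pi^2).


Total N = 49 + 20 + 19 + 16 + 20 + 34 = 158
Per-species terms:
  p = 49/158 = 0.310127; p^2 = 0.310127^2 = 0.096179
  p = 20/158 = 0.126582; p^2 = 0.126582^2 = 0.016023
  p = 19/158 = 0.120253; p^2 = 0.120253^2 = 0.014461
  p = 16/158 = 0.101266; p^2 = 0.101266^2 = 0.010255
  p = 20/158 = 0.126582; p^2 = 0.126582^2 = 0.016023
  p = 34/158 = 0.215190; p^2 = 0.215190^2 = 0.046307
sum(p^2) = 0.096179 + 0.016023 + 0.014461 + 0.010255 + 0.016023 + 0.046307 = 0.199248
D = 1 - 0.199248 = 0.800752 ≈ 0.8008

0.8008


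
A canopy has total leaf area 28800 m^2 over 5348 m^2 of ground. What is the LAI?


LAI = 28800 / 5348 = 5.3852 ≈ 5.39

5.39


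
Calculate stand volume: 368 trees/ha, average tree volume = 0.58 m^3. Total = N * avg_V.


V_stand = 368 * 0.58 = 213.44 ≈ 213.4 m^3/ha

213.4 m^3/ha


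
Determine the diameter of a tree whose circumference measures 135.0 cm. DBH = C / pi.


DBH = C / pi = 135.0 / 3.141593 = 42.9718 ≈ 42.97 cm

42.97 cm


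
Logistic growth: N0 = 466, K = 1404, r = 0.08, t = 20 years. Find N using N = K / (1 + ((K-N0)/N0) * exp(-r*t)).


(K - N0)/N0 = (1404 - 466)/466 = 938/466 = 2.01288
r*t = 0.08 * 20 = 1.6; exp(-1.6) = 0.201897
2.01288 * 0.201897 = 0.406394
1 + 0.406394 = 1.40639
N = 1404 / 1.40639 = 998.301 ≈ 998

998


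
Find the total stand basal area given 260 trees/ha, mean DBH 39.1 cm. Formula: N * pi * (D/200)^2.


(D/200)^2 = (39.1/200)^2 = 0.1955^2 = 0.03822025
Individual BA = 3.141593 * 0.03822025 = 0.120072 m^2
Stand BA = 260 * 0.120072 = 31.2187 ≈ 31.22 m^2/ha

31.22 m^2/ha


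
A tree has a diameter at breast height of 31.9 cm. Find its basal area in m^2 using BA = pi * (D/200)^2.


D/200 = 31.9/200 = 0.1595 m
(D/200)^2 = 0.1595^2 = 0.02544025
BA = 3.141593 * 0.02544025 = 0.0799229 ≈ 0.0799 m^2

0.0799 m^2


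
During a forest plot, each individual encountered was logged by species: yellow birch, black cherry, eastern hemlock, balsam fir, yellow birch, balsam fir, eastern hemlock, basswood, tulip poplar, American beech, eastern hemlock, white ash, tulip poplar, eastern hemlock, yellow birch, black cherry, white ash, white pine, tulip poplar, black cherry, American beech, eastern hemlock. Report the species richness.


Total individuals logged = 22
Distinct species (count of individuals): yellow birch (3), black cherry (3), eastern hemlock (5), balsam fir (2), basswood (1), tulip poplar (3), American beech (2), white ash (2), white pine (1)
Species richness = number of distinct species = 9

9


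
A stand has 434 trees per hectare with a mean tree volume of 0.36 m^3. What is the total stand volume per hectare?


V_stand = 434 * 0.36 = 156.24 ≈ 156.2 m^3/ha

156.2 m^3/ha


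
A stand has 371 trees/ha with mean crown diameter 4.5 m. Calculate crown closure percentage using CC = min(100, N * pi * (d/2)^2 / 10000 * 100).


(d/2)^2 = (4.5/2)^2 = 2.25^2 = 5.0625
Crown area = 3.141593 * 5.0625 = 15.9043 m^2
N * area / 10000 * 100 = 371 * 15.9043 / 10000 * 100 = 59.0050
CC = min(100, 59.0050) = 59.0050 ≈ 59.0%

59.0%


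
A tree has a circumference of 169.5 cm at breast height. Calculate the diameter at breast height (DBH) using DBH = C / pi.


DBH = C / pi = 169.5 / 3.141593 = 53.9535 ≈ 53.95 cm

53.95 cm


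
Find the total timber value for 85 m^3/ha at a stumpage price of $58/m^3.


Value = 85 * 58 = $4930/ha

$4930/ha


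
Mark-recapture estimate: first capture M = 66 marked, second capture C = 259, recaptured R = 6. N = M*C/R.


N = M * C / R = 66 * 259 / 6 = 17094 / 6 = 2849

2849 individuals


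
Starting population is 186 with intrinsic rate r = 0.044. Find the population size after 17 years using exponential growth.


r*t = 0.044 * 17 = 0.748
exp(0.748) = 2.11277
N = 186 * 2.11277 = 392.975 ≈ 393

393


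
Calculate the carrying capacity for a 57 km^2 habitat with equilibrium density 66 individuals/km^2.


K = 66 * 57 = 3762 individuals

3762 individuals


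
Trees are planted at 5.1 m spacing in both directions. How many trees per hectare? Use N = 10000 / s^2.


N = 10000 / 5.1^2 = 10000 / 26.01 = 384.468 ≈ 384 trees/ha

384 trees/ha


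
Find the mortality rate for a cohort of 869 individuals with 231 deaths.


Mortality rate = 231 / 869 = 0.265823 ≈ 0.2658

0.2658


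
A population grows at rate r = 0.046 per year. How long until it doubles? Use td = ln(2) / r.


td = ln(2) / 0.046 = 0.693147 / 0.046 = 15.0684 ≈ 15.1 years

15.1 years


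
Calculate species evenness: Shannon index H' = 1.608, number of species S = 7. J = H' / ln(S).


ln(7) = 1.94591
J = H' / ln(S) = 1.608 / 1.94591 = 0.826349 ≈ 0.8263

0.8263


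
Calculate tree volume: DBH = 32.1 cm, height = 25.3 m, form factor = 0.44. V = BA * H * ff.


(D/200)^2 = (32.1/200)^2 = 0.1605^2 = 0.02576025
BA = 3.141593 * 0.02576025 = 0.0809282 m^2
V = 0.0809282 * 25.3 * 0.44 = 0.900893 ≈ 0.901 m^3

0.901 m^3


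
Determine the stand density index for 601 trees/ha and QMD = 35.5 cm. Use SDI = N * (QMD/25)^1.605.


QMD/25 = 35.5/25 = 1.42
(1.42)^1.605 = exp(1.605 * ln(1.42)) = exp(1.605 * 0.350657) = exp(0.562804) = 1.75559
SDI = 601 * 1.75559 = 1055.11 ≈ 1055

1055


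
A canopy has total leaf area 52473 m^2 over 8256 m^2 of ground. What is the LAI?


LAI = 52473 / 8256 = 6.3557 ≈ 6.36

6.36


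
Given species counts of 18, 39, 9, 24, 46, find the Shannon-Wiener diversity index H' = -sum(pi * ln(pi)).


Total N = 18 + 39 + 9 + 24 + 46 = 136
Per-species terms:
  p = 18/136 = 0.132353; ln(p) = -2.022283; p*ln(p) = 0.132353 * (-2.022283) = -0.267655
  p = 39/136 = 0.286765; ln(p) = -1.249092; p*ln(p) = 0.286765 * (-1.249092) = -0.358196
  p = 9/136 = 0.066176; ln(p) = -2.715437; p*ln(p) = 0.066176 * (-2.715437) = -0.179697
  p = 24/136 = 0.176471; ln(p) = -1.734599; p*ln(p) = 0.176471 * (-1.734599) = -0.306106
  p = 46/136 = 0.338235; ln(p) = -1.084014; p*ln(p) = 0.338235 * (-1.084014) = -0.366651
sum(p*ln(p)) = (-0.267655) + (-0.358196) + (-0.179697) + (-0.306106) + (-0.366651) = -1.478305
H' = -(-1.478305) = 1.478305 ≈ 1.4783

1.4783


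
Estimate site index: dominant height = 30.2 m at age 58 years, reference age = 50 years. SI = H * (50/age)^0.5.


50/58 = 0.862069
(0.862069)^0.5 = 0.928477
SI = 30.2 * 0.928477 = 28.0400 ≈ 28.0 m

28.0 m


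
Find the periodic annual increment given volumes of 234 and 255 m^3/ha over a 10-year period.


PAI = (V2 - V1) / period = (255 - 234) / 10 = 21 / 10 = 2.10 m^3/ha/yr

2.10 m^3/ha/yr


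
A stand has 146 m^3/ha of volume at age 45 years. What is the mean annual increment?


MAI = 146 / 45 = 3.2444 ≈ 3.24 m^3/ha/yr

3.24 m^3/ha/yr


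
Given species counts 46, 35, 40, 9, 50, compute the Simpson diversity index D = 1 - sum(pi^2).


Total N = 46 + 35 + 40 + 9 + 50 = 180
Per-species terms:
  p = 46/180 = 0.255556; p^2 = 0.255556^2 = 0.065309
  p = 35/180 = 0.194444; p^2 = 0.194444^2 = 0.037808
  p = 40/180 = 0.222222; p^2 = 0.222222^2 = 0.049383
  p = 9/180 = 0.050000; p^2 = 0.050000^2 = 0.002500
  p = 50/180 = 0.277778; p^2 = 0.277778^2 = 0.077161
sum(p^2) = 0.065309 + 0.037808 + 0.049383 + 0.002500 + 0.077161 = 0.232161
D = 1 - 0.232161 = 0.767839 ≈ 0.7678

0.7678


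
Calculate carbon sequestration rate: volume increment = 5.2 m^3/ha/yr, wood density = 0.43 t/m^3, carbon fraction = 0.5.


C = 5.2 * 0.43 * 0.5 = 1.118 ≈ 1.12 t C/ha/yr

1.12 t C/ha/yr


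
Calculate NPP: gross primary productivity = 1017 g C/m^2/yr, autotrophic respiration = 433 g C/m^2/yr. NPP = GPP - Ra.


NPP = GPP - Ra = 1017 - 433 = 584 g C/m^2/yr

584 g C/m^2/yr


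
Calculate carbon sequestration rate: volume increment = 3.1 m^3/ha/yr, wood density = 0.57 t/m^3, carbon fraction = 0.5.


C = 3.1 * 0.57 * 0.5 = 0.8835 ≈ 0.88 t C/ha/yr

0.88 t C/ha/yr


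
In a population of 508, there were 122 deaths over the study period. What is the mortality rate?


Mortality rate = 122 / 508 = 0.240157 ≈ 0.2402

0.2402


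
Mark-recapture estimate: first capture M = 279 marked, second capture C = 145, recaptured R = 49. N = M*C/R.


N = M * C / R = 279 * 145 / 49 = 40455 / 49 = 825.61 ≈ 826

826 individuals


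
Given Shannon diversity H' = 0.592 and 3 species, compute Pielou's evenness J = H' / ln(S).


ln(3) = 1.09861
J = H' / ln(S) = 0.592 / 1.09861 = 0.538863 ≈ 0.5389

0.5389


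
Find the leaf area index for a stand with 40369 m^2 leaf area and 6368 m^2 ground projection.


LAI = 40369 / 6368 = 6.3394 ≈ 6.34

6.34
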